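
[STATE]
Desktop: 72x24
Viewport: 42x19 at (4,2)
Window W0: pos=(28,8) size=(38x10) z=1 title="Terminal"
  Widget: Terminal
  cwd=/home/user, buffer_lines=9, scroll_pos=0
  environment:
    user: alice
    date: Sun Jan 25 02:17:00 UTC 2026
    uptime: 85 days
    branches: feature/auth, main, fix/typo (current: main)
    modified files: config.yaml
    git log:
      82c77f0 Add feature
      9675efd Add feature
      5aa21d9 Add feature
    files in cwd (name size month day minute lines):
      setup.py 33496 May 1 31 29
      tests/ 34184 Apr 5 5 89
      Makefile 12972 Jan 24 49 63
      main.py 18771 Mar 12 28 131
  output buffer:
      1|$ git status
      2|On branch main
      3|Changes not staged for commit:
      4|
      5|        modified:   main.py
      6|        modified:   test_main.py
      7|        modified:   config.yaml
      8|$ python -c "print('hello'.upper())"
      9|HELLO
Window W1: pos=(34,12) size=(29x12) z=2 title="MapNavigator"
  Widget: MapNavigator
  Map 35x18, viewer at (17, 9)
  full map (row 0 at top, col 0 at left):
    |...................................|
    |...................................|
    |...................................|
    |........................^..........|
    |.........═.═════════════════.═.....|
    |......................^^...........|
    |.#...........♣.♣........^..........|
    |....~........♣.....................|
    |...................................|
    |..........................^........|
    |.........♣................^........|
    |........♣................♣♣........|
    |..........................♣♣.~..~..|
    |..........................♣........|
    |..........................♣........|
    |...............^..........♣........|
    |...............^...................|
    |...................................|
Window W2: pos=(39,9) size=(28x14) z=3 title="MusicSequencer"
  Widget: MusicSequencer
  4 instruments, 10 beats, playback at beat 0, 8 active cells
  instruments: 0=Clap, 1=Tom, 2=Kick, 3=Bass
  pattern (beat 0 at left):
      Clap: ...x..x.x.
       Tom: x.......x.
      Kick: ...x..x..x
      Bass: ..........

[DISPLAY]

                                          
                                          
                                          
                                          
                                          
                                          
                        ┏━━━━━━━━━━━━━━━━━
                        ┃ Terminal ┏━━━━━━
                        ┠──────────┃ Music
                        ┃$ git stat┠──────
                        ┃On br┏━━━━┃     ▼
                        ┃Chang┃ Map┃ Clap·
                        ┃     ┠────┃  Tom█
                        ┃     ┃....┃ Kick·
                        ┃     ┃....┃ Bass·
                        ┗━━━━━┃~...┃      
                              ┃....┃      
                              ┃....┃      
                              ┃....┃      


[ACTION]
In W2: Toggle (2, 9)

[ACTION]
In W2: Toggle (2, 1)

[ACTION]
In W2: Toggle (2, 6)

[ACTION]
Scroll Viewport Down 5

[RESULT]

                                          
                                          
                                          
                        ┏━━━━━━━━━━━━━━━━━
                        ┃ Terminal ┏━━━━━━
                        ┠──────────┃ Music
                        ┃$ git stat┠──────
                        ┃On br┏━━━━┃     ▼
                        ┃Chang┃ Map┃ Clap·
                        ┃     ┠────┃  Tom█
                        ┃     ┃....┃ Kick·
                        ┃     ┃....┃ Bass·
                        ┗━━━━━┃~...┃      
                              ┃....┃      
                              ┃....┃      
                              ┃....┃      
                              ┃....┃      
                              ┃....┗━━━━━━
                              ┗━━━━━━━━━━━


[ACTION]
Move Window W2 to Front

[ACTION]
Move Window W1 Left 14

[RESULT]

                                          
                                          
                                          
                        ┏━━━━━━━━━━━━━━━━━
                        ┃ Terminal ┏━━━━━━
                        ┠──────────┃ Music
                        ┃$ git stat┠──────
                ┏━━━━━━━━━━━━━━━━━━┃     ▼
                ┃ MapNavigator     ┃ Clap·
                ┠──────────────────┃  Tom█
                ┃..................┃ Kick·
                ┃.........♣.♣......┃ Bass·
                ┃~........♣........┃      
                ┃..................┃      
                ┃.............@....┃      
                ┃.....♣............┃      
                ┃....♣.............┃      
                ┃..................┗━━━━━━
                ┗━━━━━━━━━━━━━━━━━━━━━━━━━


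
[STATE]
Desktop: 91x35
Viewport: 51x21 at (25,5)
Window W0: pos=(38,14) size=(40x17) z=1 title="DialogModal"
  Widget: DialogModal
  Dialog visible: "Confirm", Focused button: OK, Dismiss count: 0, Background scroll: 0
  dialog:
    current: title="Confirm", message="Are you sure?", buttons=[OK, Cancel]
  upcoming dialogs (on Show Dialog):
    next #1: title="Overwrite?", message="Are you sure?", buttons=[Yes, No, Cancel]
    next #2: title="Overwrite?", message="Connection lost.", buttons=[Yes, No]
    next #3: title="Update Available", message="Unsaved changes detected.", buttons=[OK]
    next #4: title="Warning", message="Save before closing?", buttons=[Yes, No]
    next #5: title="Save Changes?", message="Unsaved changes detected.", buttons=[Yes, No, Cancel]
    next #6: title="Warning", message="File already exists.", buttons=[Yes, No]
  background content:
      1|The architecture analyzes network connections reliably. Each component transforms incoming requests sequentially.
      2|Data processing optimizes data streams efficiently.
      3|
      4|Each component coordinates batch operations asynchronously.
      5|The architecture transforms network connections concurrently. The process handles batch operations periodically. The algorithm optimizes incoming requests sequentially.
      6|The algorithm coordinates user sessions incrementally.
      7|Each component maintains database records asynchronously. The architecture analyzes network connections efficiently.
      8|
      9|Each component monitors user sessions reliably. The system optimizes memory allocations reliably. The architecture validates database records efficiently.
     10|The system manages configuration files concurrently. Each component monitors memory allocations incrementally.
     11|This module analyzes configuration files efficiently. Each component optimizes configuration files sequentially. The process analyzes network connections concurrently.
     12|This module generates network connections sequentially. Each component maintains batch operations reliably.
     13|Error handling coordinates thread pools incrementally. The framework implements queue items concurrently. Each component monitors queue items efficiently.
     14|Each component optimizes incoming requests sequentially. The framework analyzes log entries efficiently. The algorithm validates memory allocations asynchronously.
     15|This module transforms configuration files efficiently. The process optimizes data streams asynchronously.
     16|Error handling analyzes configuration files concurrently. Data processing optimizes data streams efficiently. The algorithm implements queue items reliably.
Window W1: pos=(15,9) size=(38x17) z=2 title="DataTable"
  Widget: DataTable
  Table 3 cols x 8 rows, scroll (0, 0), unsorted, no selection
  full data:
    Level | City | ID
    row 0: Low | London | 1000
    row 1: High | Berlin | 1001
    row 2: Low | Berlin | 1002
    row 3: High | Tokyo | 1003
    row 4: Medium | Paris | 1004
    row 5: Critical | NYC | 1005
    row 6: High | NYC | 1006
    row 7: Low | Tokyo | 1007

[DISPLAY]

                                                   
                                                   
                                                   
                                                   
━━━━━━━━━━━━━━━━━━━━━━━━━━━┓                       
e                          ┃                       
───────────────────────────┨                       
City  │ID                  ┃                       
──────┼────                ┃                       
London│1000                ┃━━━━━━━━━━━━━━━━━━━━━━━
Berlin│1001                ┃                       
Berlin│1002                ┃───────────────────────
Tokyo │1003                ┃re analyzes network con
Paris │1004                ┃g optimizes data stream
NYC   │1005                ┃                       
NYC   │1006                ┃ coordinates batch oper
Tokyo │1007                ┃────────────┐ network c
                           ┃ Confirm    │ser sessio
                           ┃e you sure? │tabase rec
                           ┃K]  Cancel  │          
━━━━━━━━━━━━━━━━━━━━━━━━━━━┛────────────┘r sessions


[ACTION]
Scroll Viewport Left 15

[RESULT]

                                                   
                                                   
                                                   
                                                   
     ┏━━━━━━━━━━━━━━━━━━━━━━━━━━━━━━━━━━━━┓        
     ┃ DataTable                          ┃        
     ┠────────────────────────────────────┨        
     ┃Level   │City  │ID                  ┃        
     ┃────────┼──────┼────                ┃        
     ┃Low     │London│1000                ┃━━━━━━━━
     ┃High    │Berlin│1001                ┃        
     ┃Low     │Berlin│1002                ┃────────
     ┃High    │Tokyo │1003                ┃re analy
     ┃Medium  │Paris │1004                ┃g optimi
     ┃Critical│NYC   │1005                ┃        
     ┃High    │NYC   │1006                ┃ coordin
     ┃Low     │Tokyo │1007                ┃────────
     ┃                                    ┃ Confirm
     ┃                                    ┃e you su
     ┃                                    ┃K]  Canc
     ┗━━━━━━━━━━━━━━━━━━━━━━━━━━━━━━━━━━━━┛────────


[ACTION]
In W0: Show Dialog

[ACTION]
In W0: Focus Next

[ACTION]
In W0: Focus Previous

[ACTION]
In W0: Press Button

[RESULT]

                                                   
                                                   
                                                   
                                                   
     ┏━━━━━━━━━━━━━━━━━━━━━━━━━━━━━━━━━━━━┓        
     ┃ DataTable                          ┃        
     ┠────────────────────────────────────┨        
     ┃Level   │City  │ID                  ┃        
     ┃────────┼──────┼────                ┃        
     ┃Low     │London│1000                ┃━━━━━━━━
     ┃High    │Berlin│1001                ┃        
     ┃Low     │Berlin│1002                ┃────────
     ┃High    │Tokyo │1003                ┃re analy
     ┃Medium  │Paris │1004                ┃g optimi
     ┃Critical│NYC   │1005                ┃        
     ┃High    │NYC   │1006                ┃ coordin
     ┃Low     │Tokyo │1007                ┃re trans
     ┃                                    ┃coordina
     ┃                                    ┃ maintai
     ┃                                    ┃        
     ┗━━━━━━━━━━━━━━━━━━━━━━━━━━━━━━━━━━━━┛ monitor


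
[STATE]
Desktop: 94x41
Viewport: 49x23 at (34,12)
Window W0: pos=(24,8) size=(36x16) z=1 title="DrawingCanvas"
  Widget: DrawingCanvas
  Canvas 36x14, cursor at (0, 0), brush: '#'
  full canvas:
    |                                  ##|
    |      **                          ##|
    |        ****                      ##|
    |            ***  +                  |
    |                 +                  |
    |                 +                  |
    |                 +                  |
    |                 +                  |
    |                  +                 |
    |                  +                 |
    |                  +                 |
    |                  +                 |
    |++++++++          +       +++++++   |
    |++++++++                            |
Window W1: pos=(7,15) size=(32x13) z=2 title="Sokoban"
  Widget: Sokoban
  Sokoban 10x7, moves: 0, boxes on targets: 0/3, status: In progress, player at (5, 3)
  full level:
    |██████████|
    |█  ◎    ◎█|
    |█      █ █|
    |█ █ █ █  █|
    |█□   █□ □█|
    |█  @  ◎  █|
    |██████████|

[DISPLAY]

                         ┃                       
***                      ┃                       
   ***  +                ┃                       
━━━━┓   +                ┃                       
    ┃   +                ┃                       
────┨   +                ┃                       
    ┃   +                ┃                       
    ┃    +               ┃                       
    ┃    +               ┃                       
    ┃    +               ┃                       
    ┃    +               ┃                       
    ┃━━━━━━━━━━━━━━━━━━━━┛                       
    ┃                                            
    ┃                                            
    ┃                                            
━━━━┛                                            
                                                 
                                                 
                                                 
                                                 
                                                 
                                                 
                                                 


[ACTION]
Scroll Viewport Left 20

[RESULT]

          ┃      **                          ┃   
          ┃        ****                      ┃   
          ┃            ***  +                ┃   
━━━━━━━━━━━━━━━━━━━━━━━━┓   +                ┃   
an                      ┃   +                ┃   
────────────────────────┨   +                ┃   
████                    ┃   +                ┃   
  ◎█                    ┃    +               ┃   
 █ █                    ┃    +               ┃   
█  █                    ┃    +               ┃   
□ □█                    ┃    +               ┃   
◎  █                    ┃━━━━━━━━━━━━━━━━━━━━┛   
████                    ┃                        
 0  0/3                 ┃                        
                        ┃                        
━━━━━━━━━━━━━━━━━━━━━━━━┛                        
                                                 
                                                 
                                                 
                                                 
                                                 
                                                 
                                                 


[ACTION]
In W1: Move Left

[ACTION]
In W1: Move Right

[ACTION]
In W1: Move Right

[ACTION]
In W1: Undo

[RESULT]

          ┃      **                          ┃   
          ┃        ****                      ┃   
          ┃            ***  +                ┃   
━━━━━━━━━━━━━━━━━━━━━━━━┓   +                ┃   
an                      ┃   +                ┃   
────────────────────────┨   +                ┃   
████                    ┃   +                ┃   
  ◎█                    ┃    +               ┃   
 █ █                    ┃    +               ┃   
█  █                    ┃    +               ┃   
□ □█                    ┃    +               ┃   
◎  █                    ┃━━━━━━━━━━━━━━━━━━━━┛   
████                    ┃                        
 2  0/3                 ┃                        
                        ┃                        
━━━━━━━━━━━━━━━━━━━━━━━━┛                        
                                                 
                                                 
                                                 
                                                 
                                                 
                                                 
                                                 


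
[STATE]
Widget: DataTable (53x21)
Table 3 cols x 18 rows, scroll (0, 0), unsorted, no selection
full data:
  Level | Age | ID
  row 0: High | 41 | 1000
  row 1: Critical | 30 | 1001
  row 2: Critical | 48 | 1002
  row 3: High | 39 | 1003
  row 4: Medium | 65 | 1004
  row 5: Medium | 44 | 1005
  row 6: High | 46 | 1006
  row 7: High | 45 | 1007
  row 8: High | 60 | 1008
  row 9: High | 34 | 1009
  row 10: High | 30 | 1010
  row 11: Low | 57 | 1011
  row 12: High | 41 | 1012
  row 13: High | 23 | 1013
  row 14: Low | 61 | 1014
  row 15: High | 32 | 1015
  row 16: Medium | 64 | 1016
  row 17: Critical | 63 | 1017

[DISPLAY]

Level   │Age│ID                                      
────────┼───┼────                                    
High    │41 │1000                                    
Critical│30 │1001                                    
Critical│48 │1002                                    
High    │39 │1003                                    
Medium  │65 │1004                                    
Medium  │44 │1005                                    
High    │46 │1006                                    
High    │45 │1007                                    
High    │60 │1008                                    
High    │34 │1009                                    
High    │30 │1010                                    
Low     │57 │1011                                    
High    │41 │1012                                    
High    │23 │1013                                    
Low     │61 │1014                                    
High    │32 │1015                                    
Medium  │64 │1016                                    
Critical│63 │1017                                    
                                                     


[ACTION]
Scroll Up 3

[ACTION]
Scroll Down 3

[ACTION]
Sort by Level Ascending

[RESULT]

Level  ▲│Age│ID                                      
────────┼───┼────                                    
Critical│30 │1001                                    
Critical│48 │1002                                    
Critical│63 │1017                                    
High    │41 │1000                                    
High    │39 │1003                                    
High    │46 │1006                                    
High    │45 │1007                                    
High    │60 │1008                                    
High    │34 │1009                                    
High    │30 │1010                                    
High    │41 │1012                                    
High    │23 │1013                                    
High    │32 │1015                                    
Low     │57 │1011                                    
Low     │61 │1014                                    
Medium  │65 │1004                                    
Medium  │44 │1005                                    
Medium  │64 │1016                                    
                                                     


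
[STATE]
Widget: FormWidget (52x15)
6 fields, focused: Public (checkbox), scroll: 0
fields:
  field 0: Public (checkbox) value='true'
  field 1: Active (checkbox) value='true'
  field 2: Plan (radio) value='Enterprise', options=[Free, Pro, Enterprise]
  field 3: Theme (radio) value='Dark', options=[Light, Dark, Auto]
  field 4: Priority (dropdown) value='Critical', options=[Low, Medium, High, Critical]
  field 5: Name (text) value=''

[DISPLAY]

> Public:     [x]                                   
  Active:     [x]                                   
  Plan:       ( ) Free  ( ) Pro  (●) Enterprise     
  Theme:      ( ) Light  (●) Dark  ( ) Auto         
  Priority:   [Critical                           ▼]
  Name:       [                                    ]
                                                    
                                                    
                                                    
                                                    
                                                    
                                                    
                                                    
                                                    
                                                    


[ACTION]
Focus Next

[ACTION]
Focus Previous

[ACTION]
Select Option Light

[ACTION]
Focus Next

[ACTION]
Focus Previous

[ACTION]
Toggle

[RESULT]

> Public:     [ ]                                   
  Active:     [x]                                   
  Plan:       ( ) Free  ( ) Pro  (●) Enterprise     
  Theme:      ( ) Light  (●) Dark  ( ) Auto         
  Priority:   [Critical                           ▼]
  Name:       [                                    ]
                                                    
                                                    
                                                    
                                                    
                                                    
                                                    
                                                    
                                                    
                                                    


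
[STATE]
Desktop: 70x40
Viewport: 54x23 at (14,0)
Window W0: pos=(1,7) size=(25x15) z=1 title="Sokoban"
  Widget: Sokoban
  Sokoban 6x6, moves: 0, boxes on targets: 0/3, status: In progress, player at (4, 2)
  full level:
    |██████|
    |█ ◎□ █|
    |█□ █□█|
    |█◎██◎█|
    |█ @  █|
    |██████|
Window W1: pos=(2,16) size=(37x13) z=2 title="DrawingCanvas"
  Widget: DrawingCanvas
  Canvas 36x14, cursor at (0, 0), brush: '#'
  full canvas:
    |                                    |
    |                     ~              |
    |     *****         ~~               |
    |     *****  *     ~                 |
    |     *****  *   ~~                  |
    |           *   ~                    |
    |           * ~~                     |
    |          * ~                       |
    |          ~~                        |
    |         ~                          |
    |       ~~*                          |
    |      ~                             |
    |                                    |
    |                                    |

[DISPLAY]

                                                      
                                                      
                                                      
                                                      
                                                      
                                                      
                                                      
━━━━━━━━━━━┓                                          
           ┃                                          
───────────┨                                          
           ┃                                          
           ┃                                          
           ┃                                          
           ┃                                          
           ┃                                          
           ┃                                          
━━━━━━━━━━━━━━━━━━━━━━━━┓                             
vas                     ┃                             
────────────────────────┨                             
                        ┃                             
          ~             ┃                             
        ~~              ┃                             
 *     ~                ┃                             


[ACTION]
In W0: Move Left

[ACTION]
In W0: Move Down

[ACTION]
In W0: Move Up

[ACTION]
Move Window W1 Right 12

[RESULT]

                                                      
                                                      
                                                      
                                                      
                                                      
                                                      
                                                      
━━━━━━━━━━━┓                                          
           ┃                                          
───────────┨                                          
           ┃                                          
           ┃                                          
           ┃                                          
           ┃                                          
           ┃                                          
           ┃                                          
┏━━━━━━━━━━━━━━━━━━━━━━━━━━━━━━━━━━━┓                 
┃ DrawingCanvas                     ┃                 
┠───────────────────────────────────┨                 
┃+                                  ┃                 
┃                     ~             ┃                 
┃     *****         ~~              ┃                 
┃     *****  *     ~                ┃                 


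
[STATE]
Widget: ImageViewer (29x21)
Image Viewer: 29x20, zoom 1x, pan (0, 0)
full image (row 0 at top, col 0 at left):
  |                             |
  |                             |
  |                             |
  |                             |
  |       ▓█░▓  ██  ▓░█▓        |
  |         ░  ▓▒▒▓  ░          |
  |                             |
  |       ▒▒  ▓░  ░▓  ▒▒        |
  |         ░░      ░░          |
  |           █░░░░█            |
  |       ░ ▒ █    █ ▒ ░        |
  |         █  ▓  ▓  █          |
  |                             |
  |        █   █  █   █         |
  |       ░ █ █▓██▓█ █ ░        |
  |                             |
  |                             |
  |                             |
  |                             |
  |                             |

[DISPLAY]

                             
                             
                             
                             
       ▓█░▓  ██  ▓░█▓        
         ░  ▓▒▒▓  ░          
                             
       ▒▒  ▓░  ░▓  ▒▒        
         ░░      ░░          
           █░░░░█            
       ░ ▒ █    █ ▒ ░        
         █  ▓  ▓  █          
                             
        █   █  █   █         
       ░ █ █▓██▓█ █ ░        
                             
                             
                             
                             
                             
                             


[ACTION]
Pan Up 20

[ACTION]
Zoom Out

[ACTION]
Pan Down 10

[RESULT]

       ░ ▒ █    █ ▒ ░        
         █  ▓  ▓  █          
                             
        █   █  █   █         
       ░ █ █▓██▓█ █ ░        
                             
                             
                             
                             
                             
                             
                             
                             
                             
                             
                             
                             
                             
                             
                             
                             


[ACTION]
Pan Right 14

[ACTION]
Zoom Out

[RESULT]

  █ ▒ ░                      
 ▓  █                        
                             
 █   █                       
█▓█ █ ░                      
                             
                             
                             
                             
                             
                             
                             
                             
                             
                             
                             
                             
                             
                             
                             
                             


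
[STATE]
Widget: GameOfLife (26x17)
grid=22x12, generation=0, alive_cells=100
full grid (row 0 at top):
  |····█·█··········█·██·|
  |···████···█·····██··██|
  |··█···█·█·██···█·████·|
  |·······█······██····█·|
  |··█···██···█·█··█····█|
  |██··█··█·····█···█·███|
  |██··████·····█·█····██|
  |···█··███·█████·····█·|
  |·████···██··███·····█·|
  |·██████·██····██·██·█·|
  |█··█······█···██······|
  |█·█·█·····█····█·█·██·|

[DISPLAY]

Gen: 0                    
····█·█··········█·██·    
···████···█·····██··██    
··█···█·█·██···█·████·    
·······█······██····█·    
··█···██···█·█··█····█    
██··█··█·····█···█·███    
██··████·····█·█····██    
···█··███·█████·····█·    
·████···██··███·····█·    
·██████·██····██·██·█·    
█··█······█···██······    
█·█·█·····█····█·█·██·    
                          
                          
                          
                          


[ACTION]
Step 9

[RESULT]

Gen: 9                    
··········██······██··    
··········███·█···█·█·    
········█··█····█···█·    
··██····█··██·····████    
·██·██····█·█····██···    
█···█·███····█········    
█·█···██··█···██······    
█·█·······███··█···███    
··██···············███    
····················█·    
······················    
······················    
                          
                          
                          
                          


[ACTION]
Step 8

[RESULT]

Gen: 17                   
·········█············    
········██············    
······················    
··█···██··············    
····█·███·············    
·██····██·············    
█·█···················    
██·█··█············█··    
······█···········█·█·    
██·█·█············█··█    
··███··············██·    
······················    
                          
                          
                          
                          


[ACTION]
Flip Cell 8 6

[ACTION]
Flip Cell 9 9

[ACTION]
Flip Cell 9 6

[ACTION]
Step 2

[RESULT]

Gen: 19                   
········██············    
······················    
······█···············    
··█·███·█·············    
·█·█·█················    
█·····██··············    
█··█···█··············    
███████············█··    
█··████···········█·█·    
·█················█··█    
·█···█·············██·    
···█··················    
                          
                          
                          
                          


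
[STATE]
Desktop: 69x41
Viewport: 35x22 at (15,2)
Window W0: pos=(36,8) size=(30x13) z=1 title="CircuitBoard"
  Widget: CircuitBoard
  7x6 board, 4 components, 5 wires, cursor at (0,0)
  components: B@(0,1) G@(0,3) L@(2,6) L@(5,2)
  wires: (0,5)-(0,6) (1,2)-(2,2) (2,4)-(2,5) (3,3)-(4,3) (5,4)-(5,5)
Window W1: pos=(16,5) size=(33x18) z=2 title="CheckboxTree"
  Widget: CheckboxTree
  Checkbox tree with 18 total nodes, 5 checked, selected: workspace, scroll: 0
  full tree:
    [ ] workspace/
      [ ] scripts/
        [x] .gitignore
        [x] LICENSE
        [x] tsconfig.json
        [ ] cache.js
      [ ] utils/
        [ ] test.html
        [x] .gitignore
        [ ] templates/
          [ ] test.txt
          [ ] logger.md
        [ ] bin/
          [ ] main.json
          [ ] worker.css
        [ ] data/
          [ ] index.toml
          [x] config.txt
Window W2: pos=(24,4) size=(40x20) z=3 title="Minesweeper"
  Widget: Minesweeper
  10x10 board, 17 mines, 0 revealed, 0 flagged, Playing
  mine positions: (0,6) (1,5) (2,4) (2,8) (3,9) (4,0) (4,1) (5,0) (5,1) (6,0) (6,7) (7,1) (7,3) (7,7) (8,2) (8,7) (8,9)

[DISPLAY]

                                   
                                   
         ┏━━━━━━━━━━━━━━━━━━━━━━━━━
 ┏━━━━━━━┃ Minesweeper             
 ┃ Checkb┠─────────────────────────
 ┠───────┃■■■■■■■■■■               
 ┃>[-] wo┃■■■■■■■■■■               
 ┃   [-] ┃■■■■■■■■■■               
 ┃     [x┃■■■■■■■■■■               
 ┃     [x┃■■■■■■■■■■               
 ┃     [x┃■■■■■■■■■■               
 ┃     [ ┃■■■■■■■■■■               
 ┃   [-] ┃■■■■■■■■■■               
 ┃     [ ┃■■■■■■■■■■               
 ┃     [x┃■■■■■■■■■■               
 ┃     [ ┃                         
 ┃       ┃                         
 ┃       ┃                         
 ┃     [ ┃                         
 ┃       ┃                         
 ┗━━━━━━━┃                         
         ┗━━━━━━━━━━━━━━━━━━━━━━━━━


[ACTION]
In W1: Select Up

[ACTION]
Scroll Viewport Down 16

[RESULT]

 ┃       ┃                         
 ┃       ┃                         
 ┃     [ ┃                         
 ┃       ┃                         
 ┗━━━━━━━┃                         
         ┗━━━━━━━━━━━━━━━━━━━━━━━━━
                                   
                                   
                                   
                                   
                                   
                                   
                                   
                                   
                                   
                                   
                                   
                                   
                                   
                                   
                                   
                                   


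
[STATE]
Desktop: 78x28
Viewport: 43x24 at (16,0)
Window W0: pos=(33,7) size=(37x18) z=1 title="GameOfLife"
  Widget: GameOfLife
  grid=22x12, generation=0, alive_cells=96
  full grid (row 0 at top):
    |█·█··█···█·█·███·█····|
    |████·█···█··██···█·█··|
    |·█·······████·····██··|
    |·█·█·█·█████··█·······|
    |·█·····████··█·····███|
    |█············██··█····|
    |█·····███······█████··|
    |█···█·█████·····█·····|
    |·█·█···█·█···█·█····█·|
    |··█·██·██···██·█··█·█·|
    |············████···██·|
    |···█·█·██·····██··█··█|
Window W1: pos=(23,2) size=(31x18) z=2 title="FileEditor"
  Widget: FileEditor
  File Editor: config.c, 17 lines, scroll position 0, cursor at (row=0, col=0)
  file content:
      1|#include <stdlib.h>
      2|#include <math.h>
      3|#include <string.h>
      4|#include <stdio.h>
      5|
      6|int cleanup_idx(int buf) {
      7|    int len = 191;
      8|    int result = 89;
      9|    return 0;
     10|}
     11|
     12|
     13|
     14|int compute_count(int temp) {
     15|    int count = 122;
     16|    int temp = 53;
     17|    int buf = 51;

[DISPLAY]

                                           
                                           
       ┏━━━━━━━━━━━━━━━━━━━━━━━━━━━━━┓     
       ┃ FileEditor                  ┃     
       ┠─────────────────────────────┨     
       ┃█include <stdlib.h>         ▲┃     
       ┃#include <math.h>           █┃     
       ┃#include <string.h>         ░┃━━━━━
       ┃#include <stdio.h>          ░┃     
       ┃                            ░┃─────
       ┃int cleanup_idx(int buf) {  ░┃     
       ┃    int len = 191;          ░┃··   
       ┃    int result = 89;        ░┃··   
       ┃    return 0;               ░┃··   
       ┃}                           ░┃··   
       ┃                            ░┃██   
       ┃                            ░┃··   
       ┃                            ░┃··   
       ┃int compute_count(int temp) ▼┃··   
       ┗━━━━━━━━━━━━━━━━━━━━━━━━━━━━━┛█·   
                 ┃··█·██·██···██·█··█·█·   
                 ┃············████···██·   
                 ┃···█·█·██·····██··█··█   
                 ┃                         


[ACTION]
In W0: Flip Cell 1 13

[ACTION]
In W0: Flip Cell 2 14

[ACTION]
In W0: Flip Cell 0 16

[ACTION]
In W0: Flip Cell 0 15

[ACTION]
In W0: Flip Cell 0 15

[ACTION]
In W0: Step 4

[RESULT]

                                           
                                           
       ┏━━━━━━━━━━━━━━━━━━━━━━━━━━━━━┓     
       ┃ FileEditor                  ┃     
       ┠─────────────────────────────┨     
       ┃█include <stdlib.h>         ▲┃     
       ┃#include <math.h>           █┃     
       ┃#include <string.h>         ░┃━━━━━
       ┃#include <stdio.h>          ░┃     
       ┃                            ░┃─────
       ┃int cleanup_idx(int buf) {  ░┃     
       ┃    int len = 191;          ░┃··   
       ┃    int result = 89;        ░┃··   
       ┃    return 0;               ░┃··   
       ┃}                           ░┃··   
       ┃                            ░┃··   
       ┃                            ░┃··   
       ┃                            ░┃··   
       ┃int compute_count(int temp) ▼┃█·   
       ┗━━━━━━━━━━━━━━━━━━━━━━━━━━━━━┛█·   
                 ┃·███······██····█···█·   
                 ┃·███·██····███········   
                 ┃·····██···············   
                 ┃                         
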